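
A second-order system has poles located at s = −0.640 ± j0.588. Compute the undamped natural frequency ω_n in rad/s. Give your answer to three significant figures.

With σ = 0.640, ω_d = 0.588: ω_n = √(σ²+ω_d²) = 0.869 rad/s, ζ = σ/ω_n = 0.736.

ω_n ≈ 0.869 rad/s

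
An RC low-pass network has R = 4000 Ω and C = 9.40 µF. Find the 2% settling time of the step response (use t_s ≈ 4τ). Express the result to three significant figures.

t_s ≈ 0.150 s

τ = RC = 4000 × 9.40 µF = 0.0376 s.
t_s ≈ 4τ = 0.150 s.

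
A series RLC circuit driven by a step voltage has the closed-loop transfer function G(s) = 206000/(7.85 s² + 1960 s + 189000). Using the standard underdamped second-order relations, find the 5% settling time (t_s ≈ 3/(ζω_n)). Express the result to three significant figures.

Dividing through by 7.85: denominator becomes s² + 249.7 s + 24080.
So ω_n = √24080 = 155 rad/s and ζ = 249.7/(2·155) = 0.805.
t_s ≈ 3/(ζω_n) = 0.0240 s.

t_s ≈ 0.0240 s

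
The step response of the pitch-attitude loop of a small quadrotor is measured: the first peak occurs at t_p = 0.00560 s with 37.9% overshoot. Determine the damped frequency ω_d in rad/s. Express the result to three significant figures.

ω_d ≈ 561 rad/s

t_p = π/ω_d, so ω_d = π/0.00560 = 561 rad/s.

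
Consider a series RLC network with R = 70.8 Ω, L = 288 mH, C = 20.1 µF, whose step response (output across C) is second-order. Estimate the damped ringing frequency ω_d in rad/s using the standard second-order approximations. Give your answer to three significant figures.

For a series RLC circuit (capacitor voltage as output), ω_n = 1/√(LC) = 1/√(288 mH · 20.1 µF) = 416 rad/s.
ζ = (R/2)·√(C/L) = (70.8/2)·√(20.1 µF/288 mH) = 0.296.
ω_d = 416·√(1 − 0.296²) = 397 rad/s.

ω_d ≈ 397 rad/s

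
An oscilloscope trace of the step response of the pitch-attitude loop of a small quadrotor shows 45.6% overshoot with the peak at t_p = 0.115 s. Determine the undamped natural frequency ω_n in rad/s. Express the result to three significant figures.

From the overshoot, ζ = −ln(OS)/√(π²+ln²(OS)) = 0.242.
t_p = π/ω_d ⇒ ω_d = 27.3 rad/s; then ω_n = ω_d/√(1−ζ²) = 28.2 rad/s.

ω_n ≈ 28.2 rad/s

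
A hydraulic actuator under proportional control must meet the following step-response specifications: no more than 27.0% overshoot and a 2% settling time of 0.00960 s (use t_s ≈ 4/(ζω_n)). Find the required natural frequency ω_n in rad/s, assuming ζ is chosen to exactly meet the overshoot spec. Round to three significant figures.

ζ = −ln(OS)/√(π² + (ln OS)²). With OS = 0.270, ln OS = −1.309 and ζ = 1.309/3.404 = 0.385.
Then ω_n = 4/(ζ t_s) = 4/(0.385 × 0.00960) = 1080 rad/s.

ω_n ≈ 1080 rad/s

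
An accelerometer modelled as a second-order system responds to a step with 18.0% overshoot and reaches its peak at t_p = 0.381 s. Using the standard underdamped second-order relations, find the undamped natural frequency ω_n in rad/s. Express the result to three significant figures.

From the overshoot, ζ = −ln(OS)/√(π²+ln²(OS)) = 0.479.
From t_p = π/ω_d, ω_d = π/0.381 = 8.25 rad/s, so ω_n = ω_d/√(1−ζ²) = 9.39 rad/s.

ω_n ≈ 9.39 rad/s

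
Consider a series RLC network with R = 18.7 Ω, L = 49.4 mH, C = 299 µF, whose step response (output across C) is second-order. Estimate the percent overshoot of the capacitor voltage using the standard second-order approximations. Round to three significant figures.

For a series RLC circuit (capacitor voltage as output), ω_n = 1/√(LC) = 1/√(49.4 mH · 299 µF) = 260 rad/s.
ζ = (R/2)·√(C/L) = (18.7/2)·√(299 µF/49.4 mH) = 0.727.
%OS = 100·exp(−πζ/√(1−ζ²)) = 3.58%.

%OS ≈ 3.58%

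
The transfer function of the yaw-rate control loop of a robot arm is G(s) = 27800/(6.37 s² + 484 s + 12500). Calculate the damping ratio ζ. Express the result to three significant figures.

Dividing through by 6.37: denominator becomes s² + 75.98 s + 1962.
So ω_n = √1962 = 44.3 rad/s and ζ = 75.98/(2·44.3) = 0.858.

ζ ≈ 0.858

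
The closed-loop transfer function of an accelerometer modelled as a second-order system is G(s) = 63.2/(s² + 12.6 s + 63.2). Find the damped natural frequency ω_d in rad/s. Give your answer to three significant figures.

ω_n = √63.2 = 7.95 rad/s; ζ = 12.6/(2·7.95) = 0.792.
The damped frequency ω_d = ω_n√(1−ζ²) = 4.85 rad/s.

ω_d ≈ 4.85 rad/s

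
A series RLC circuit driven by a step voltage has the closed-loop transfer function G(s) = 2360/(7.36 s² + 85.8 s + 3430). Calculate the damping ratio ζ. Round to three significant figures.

Dividing through by 7.36: denominator becomes s² + 11.66 s + 466.0.
So ω_n = √466.0 = 21.6 rad/s and ζ = 11.66/(2·21.6) = 0.270.

ζ ≈ 0.270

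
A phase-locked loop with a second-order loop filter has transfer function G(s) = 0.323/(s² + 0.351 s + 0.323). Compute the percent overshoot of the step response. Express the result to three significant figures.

Matching coefficients with s² + 2ζω_n s + ω_n² gives ω_n² = 0.323 ⇒ ω_n = 0.568 rad/s, and ζ = 0.351/(2ω_n) = 0.309.
%OS = 100·exp(−πζ/√(1−ζ²)) = 36.1%.

%OS ≈ 36.1%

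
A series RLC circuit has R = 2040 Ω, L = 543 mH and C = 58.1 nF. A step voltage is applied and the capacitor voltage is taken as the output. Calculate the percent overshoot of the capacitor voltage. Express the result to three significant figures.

%OS ≈ 32.9%

For a series RLC circuit (capacitor voltage as output), ω_n = 1/√(LC) = 1/√(543 mH · 58.1 nF) = 5630 rad/s.
ζ = (R/2)·√(C/L) = (2040/2)·√(58.1 nF/543 mH) = 0.334.
%OS = 100·exp(−πζ/√(1−ζ²)) = 32.9%.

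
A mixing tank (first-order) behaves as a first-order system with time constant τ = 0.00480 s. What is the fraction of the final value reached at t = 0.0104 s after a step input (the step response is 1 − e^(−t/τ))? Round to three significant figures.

y(t)/y_∞ = 1 − e^(−t/τ) = 1 − e^(−0.0104/0.00480) = 1 − e^(−2.17) = 0.885.

y/y_∞ ≈ 0.885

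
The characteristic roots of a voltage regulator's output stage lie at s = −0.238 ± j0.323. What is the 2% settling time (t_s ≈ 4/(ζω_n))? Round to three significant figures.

For poles at −σ ± jω_d, ζω_n = σ = 0.238, so t_s ≈ 4/σ = 16.8 s.

t_s ≈ 16.8 s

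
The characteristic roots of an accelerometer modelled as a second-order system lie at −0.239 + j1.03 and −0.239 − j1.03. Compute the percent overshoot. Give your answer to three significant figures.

|pole| = ω_n = √(0.239² + 1.03²) = 1.06 rad/s; ζ = cos θ = σ/ω_n = 0.226.
Overshoot: exp(−π·0.226/√(1−0.226²)) = 0.482, i.e. 48.2%.

%OS ≈ 48.2%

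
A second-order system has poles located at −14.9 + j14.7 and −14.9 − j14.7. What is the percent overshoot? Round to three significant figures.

%OS ≈ 4.14%

|pole| = ω_n = √(14.9² + 14.7²) = 20.9 rad/s; ζ = cos θ = σ/ω_n = 0.712.
%OS = 100 e^{−πζ/√(1−ζ²)} with ζ = 0.712 gives 4.14%.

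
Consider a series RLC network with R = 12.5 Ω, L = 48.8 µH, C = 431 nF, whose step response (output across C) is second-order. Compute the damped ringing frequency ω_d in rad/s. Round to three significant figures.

For a series RLC circuit (capacitor voltage as output), ω_n = 1/√(LC) = 1/√(48.8 µH · 431 nF) = 218000 rad/s.
ζ = (R/2)·√(C/L) = (12.5/2)·√(431 nF/48.8 µH) = 0.587.
ω_d = ω_n√(1−ζ²) = 176000 rad/s.

ω_d ≈ 176000 rad/s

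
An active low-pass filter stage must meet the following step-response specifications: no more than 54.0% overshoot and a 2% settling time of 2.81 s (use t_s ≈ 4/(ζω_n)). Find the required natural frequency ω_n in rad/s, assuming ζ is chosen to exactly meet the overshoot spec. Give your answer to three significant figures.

Inverting the overshoot relation: ζ = |ln 0.540|/√(π² + ln²0.540) = 0.192.
From t_s ≈ 4/(ζω_n): ω_n = 4/(ζ·t_s) = 4/(0.192·2.81) = 7.40 rad/s.

ω_n ≈ 7.40 rad/s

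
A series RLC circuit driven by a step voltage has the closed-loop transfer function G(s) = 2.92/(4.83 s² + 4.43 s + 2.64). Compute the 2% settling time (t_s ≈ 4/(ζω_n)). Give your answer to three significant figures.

t_s ≈ 8.72 s

Dividing through by 4.83: denominator becomes s² + 0.9172 s + 0.5466.
So ω_n = √0.5466 = 0.739 rad/s and ζ = 0.9172/(2·0.739) = 0.620.
t_s ≈ 4/(ζω_n) = 8.72 s.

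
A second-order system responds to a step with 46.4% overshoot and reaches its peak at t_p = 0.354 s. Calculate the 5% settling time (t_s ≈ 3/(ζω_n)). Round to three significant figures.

The overshoot fixes ζ = −ln(OS)/√(π²+ln²(OS)) = 0.237.
From t_p = π/ω_d, ω_d = π/0.354 = 8.87 rad/s, so ω_n = ω_d/√(1−ζ²) = 9.14 rad/s.
t_s ≈ 3/(ζω_n) = 3/(0.237·9.14) = 1.38 s.

t_s ≈ 1.38 s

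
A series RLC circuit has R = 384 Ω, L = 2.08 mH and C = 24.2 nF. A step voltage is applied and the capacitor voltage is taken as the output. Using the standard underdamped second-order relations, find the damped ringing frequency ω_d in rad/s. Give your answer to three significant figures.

ω_d ≈ 107000 rad/s

For a series RLC circuit (capacitor voltage as output), ω_n = 1/√(LC) = 1/√(2.08 mH · 24.2 nF) = 141000 rad/s.
ζ = (R/2)·√(C/L) = (384/2)·√(24.2 nF/2.08 mH) = 0.655.
ω_d = ω_n√(1−ζ²) = 107000 rad/s.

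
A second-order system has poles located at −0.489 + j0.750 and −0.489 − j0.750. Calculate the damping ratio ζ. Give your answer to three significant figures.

ζ ≈ 0.546

|pole| = ω_n = √(0.489² + 0.750²) = 0.895 rad/s; ζ = cos θ = σ/ω_n = 0.546.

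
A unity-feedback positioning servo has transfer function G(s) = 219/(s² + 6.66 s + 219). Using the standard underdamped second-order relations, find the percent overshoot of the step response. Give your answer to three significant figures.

Comparing the denominator to s² + 2ζω_n s + ω_n²: ω_n = √219 = 14.8 rad/s, and 2ζω_n = 6.66 so ζ = 6.66/(2·14.8) = 0.225.
%OS = 100·exp(−πζ/√(1−ζ²)) = 48.4%.

%OS ≈ 48.4%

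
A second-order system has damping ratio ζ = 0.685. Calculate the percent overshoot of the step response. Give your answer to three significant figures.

For an underdamped second-order system, %OS = 100·exp(−πζ/√(1−ζ²)).
πζ/√(1−ζ²) = π·0.685/√(1−0.469) = 2.954, so %OS = 100·e^(−2.954) = 5.21%.

%OS ≈ 5.21%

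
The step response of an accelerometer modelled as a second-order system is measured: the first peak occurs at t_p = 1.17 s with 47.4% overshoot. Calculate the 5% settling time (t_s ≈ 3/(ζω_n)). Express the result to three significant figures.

t_s ≈ 4.70 s

From the overshoot, ζ = −ln(OS)/√(π²+ln²(OS)) = 0.231.
t_p = π/ω_d ⇒ ω_d = 2.69 rad/s; then ω_n = ω_d/√(1−ζ²) = 2.76 rad/s.
t_s ≈ 3/(ζω_n) = 3/(0.231·2.76) = 4.70 s.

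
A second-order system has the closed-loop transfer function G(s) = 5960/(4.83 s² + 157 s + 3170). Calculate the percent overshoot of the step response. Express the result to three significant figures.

Dividing through by 4.83: denominator becomes s² + 32.51 s + 656.3.
So ω_n = √656.3 = 25.6 rad/s and ζ = 32.51/(2·25.6) = 0.634.
%OS = 100 e^{−πζ/√(1−ζ²)} with ζ = 0.634 gives 7.59%.

%OS ≈ 7.59%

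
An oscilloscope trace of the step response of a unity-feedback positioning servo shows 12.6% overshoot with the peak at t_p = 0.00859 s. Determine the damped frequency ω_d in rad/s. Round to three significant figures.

ω_d ≈ 366 rad/s

t_p = π/ω_d, so ω_d = π/0.00859 = 366 rad/s.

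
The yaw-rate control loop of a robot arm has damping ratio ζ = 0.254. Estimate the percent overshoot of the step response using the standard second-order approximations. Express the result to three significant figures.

For an underdamped second-order system, %OS = 100·exp(−πζ/√(1−ζ²)).
πζ/√(1−ζ²) = π·0.254/√(1−0.0645) = 0.8250, so %OS = 100·e^(−0.8250) = 43.8%.

%OS ≈ 43.8%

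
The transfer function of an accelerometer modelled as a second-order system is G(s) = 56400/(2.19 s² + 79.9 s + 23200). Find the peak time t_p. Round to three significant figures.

t_p ≈ 0.0310 s

Dividing through by 2.19: denominator becomes s² + 36.48 s + 10590.
So ω_n = √10590 = 103 rad/s and ζ = 36.48/(2·103) = 0.177.
The damped frequency ω_d = ω_n√(1−ζ²) = 101 rad/s. t_p = π/ω_d = 0.0310 s.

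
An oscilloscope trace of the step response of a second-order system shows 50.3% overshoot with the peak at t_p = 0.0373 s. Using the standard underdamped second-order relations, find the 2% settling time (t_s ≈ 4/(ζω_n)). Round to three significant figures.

ζ from %OS: ζ = |ln 0.503|/√(π²+ln²0.503) = 0.214.
From t_p = π/ω_d, ω_d = π/0.0373 = 84.2 rad/s, so ω_n = ω_d/√(1−ζ²) = 86.2 rad/s.
t_s ≈ 4/(ζω_n) = 4/(0.214·86.2) = 0.217 s.

t_s ≈ 0.217 s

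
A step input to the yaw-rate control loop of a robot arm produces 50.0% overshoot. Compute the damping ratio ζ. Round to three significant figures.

ζ ≈ 0.215

ζ = −ln(OS)/√(π² + (ln OS)²). With OS = 0.500, ln OS = −0.6931 and ζ = 0.6931/3.217 = 0.215.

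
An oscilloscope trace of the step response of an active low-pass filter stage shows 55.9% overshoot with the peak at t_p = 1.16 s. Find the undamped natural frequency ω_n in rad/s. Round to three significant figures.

ω_n ≈ 2.75 rad/s

From the overshoot, ζ = −ln(OS)/√(π²+ln²(OS)) = 0.182.
From t_p = π/ω_d, ω_d = π/1.16 = 2.71 rad/s, so ω_n = ω_d/√(1−ζ²) = 2.75 rad/s.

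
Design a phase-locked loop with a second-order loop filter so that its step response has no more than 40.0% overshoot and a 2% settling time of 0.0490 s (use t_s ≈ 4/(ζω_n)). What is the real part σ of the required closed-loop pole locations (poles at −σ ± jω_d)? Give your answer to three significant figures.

σ ≈ 81.6

The settling-time spec alone fixes σ = ζω_n = 4/t_s = 4/0.0490 = 81.6.
(Overshoot then fixes ζ = 0.280 and hence ω_d = σ·√(1−ζ²)/ζ = 280 rad/s.)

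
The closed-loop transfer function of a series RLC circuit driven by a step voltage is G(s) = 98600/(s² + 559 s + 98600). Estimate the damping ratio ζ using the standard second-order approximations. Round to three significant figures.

Matching coefficients with s² + 2ζω_n s + ω_n² gives ω_n² = 98600 ⇒ ω_n = 314 rad/s, and ζ = 559/(2ω_n) = 0.890.

ζ ≈ 0.890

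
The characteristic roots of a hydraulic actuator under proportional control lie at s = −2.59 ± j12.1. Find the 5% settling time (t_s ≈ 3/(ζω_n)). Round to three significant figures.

t_s ≈ 1.16 s

For poles at −σ ± jω_d, ζω_n = σ = 2.59, so t_s ≈ 3/σ = 1.16 s.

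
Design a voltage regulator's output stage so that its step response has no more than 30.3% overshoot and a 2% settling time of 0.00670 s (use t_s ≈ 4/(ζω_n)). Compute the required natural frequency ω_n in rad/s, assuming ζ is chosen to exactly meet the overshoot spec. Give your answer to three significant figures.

From %OS = 100·exp(−πζ/√(1−ζ²)), invert to get ζ = −ln(OS)/√(π² + ln²(OS)) with OS = 0.303.
−ln 0.303 = 1.194, so ζ = 1.194/√(π² + 1.426) = 0.355.
Then ω_n = 4/(ζ t_s) = 4/(0.355 × 0.00670) = 1680 rad/s.

ω_n ≈ 1680 rad/s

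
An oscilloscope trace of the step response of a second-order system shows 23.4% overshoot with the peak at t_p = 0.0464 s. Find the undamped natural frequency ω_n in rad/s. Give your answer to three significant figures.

The overshoot fixes ζ = −ln(OS)/√(π²+ln²(OS)) = 0.420.
t_p = π/ω_d ⇒ ω_d = 67.7 rad/s; then ω_n = ω_d/√(1−ζ²) = 74.6 rad/s.

ω_n ≈ 74.6 rad/s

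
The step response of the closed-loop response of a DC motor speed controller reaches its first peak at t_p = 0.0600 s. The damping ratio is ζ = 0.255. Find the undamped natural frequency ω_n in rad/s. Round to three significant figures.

ω_n ≈ 54.2 rad/s

Peak time t_p = π/ω_d, so ω_d = π/t_p = π/0.0600 = 52.4 rad/s.
ω_n = ω_d/√(1−ζ²) = 52.4/√0.935 = 54.2 rad/s.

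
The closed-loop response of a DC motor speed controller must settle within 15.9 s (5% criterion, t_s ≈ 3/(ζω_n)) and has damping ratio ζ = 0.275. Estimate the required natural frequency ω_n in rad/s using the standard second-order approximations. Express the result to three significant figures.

Rearranging t_s ≈ 3/(ζω_n) gives ω_n = 3/(ζ·t_s) = 3/(0.275 × 15.9) = 0.686 rad/s.

ω_n ≈ 0.686 rad/s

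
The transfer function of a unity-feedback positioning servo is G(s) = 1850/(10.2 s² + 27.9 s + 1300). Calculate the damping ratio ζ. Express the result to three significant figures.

Dividing through by 10.2: denominator becomes s² + 2.735 s + 127.5.
So ω_n = √127.5 = 11.3 rad/s and ζ = 2.735/(2·11.3) = 0.121.

ζ ≈ 0.121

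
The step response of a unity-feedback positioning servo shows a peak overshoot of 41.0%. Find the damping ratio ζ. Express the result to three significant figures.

From %OS = 100·exp(−πζ/√(1−ζ²)), invert to get ζ = −ln(OS)/√(π² + ln²(OS)) with OS = 0.410.
−ln 0.410 = 0.8916, so ζ = 0.8916/√(π² + 0.7949) = 0.273.

ζ ≈ 0.273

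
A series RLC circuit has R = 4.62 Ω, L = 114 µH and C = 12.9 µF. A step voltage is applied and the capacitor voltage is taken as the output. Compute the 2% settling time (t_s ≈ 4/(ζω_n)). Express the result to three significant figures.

For a series RLC circuit (capacitor voltage as output), ω_n = 1/√(LC) = 1/√(114 µH · 12.9 µF) = 26100 rad/s.
ζ = (R/2)·√(C/L) = (4.62/2)·√(12.9 µF/114 µH) = 0.777.
t_s ≈ 4/(ζω_n) = 0.000197 s.

t_s ≈ 0.000197 s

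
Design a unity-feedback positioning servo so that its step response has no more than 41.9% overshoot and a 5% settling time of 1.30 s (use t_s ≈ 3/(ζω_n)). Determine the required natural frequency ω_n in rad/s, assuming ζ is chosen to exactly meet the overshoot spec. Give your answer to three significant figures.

ω_n ≈ 8.65 rad/s

From %OS = 100·exp(−πζ/√(1−ζ²)), invert to get ζ = −ln(OS)/√(π² + ln²(OS)) with OS = 0.419.
−ln 0.419 = 0.8699, so ζ = 0.8699/√(π² + 0.7567) = 0.267.
From t_s ≈ 3/(ζω_n): ω_n = 3/(ζ·t_s) = 3/(0.267·1.30) = 8.65 rad/s.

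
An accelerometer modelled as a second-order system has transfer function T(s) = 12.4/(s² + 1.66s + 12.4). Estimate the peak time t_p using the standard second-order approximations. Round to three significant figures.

Comparing the denominator to s² + 2ζω_n s + ω_n²: ω_n = √12.4 = 3.52 rad/s, and 2ζω_n = 1.66 so ζ = 1.66/(2·3.52) = 0.236.
The damped frequency ω_d = ω_n√(1−ζ²) = 3.42 rad/s. Then t_p = π/ω_d = 0.918 s.

t_p ≈ 0.918 s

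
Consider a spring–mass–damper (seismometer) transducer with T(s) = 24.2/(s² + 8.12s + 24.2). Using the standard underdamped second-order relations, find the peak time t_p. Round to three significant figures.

Matching coefficients with s² + 2ζω_n s + ω_n² gives ω_n² = 24.2 ⇒ ω_n = 4.92 rad/s, and ζ = 8.12/(2ω_n) = 0.825.
ω_d = ω_n√(1−ζ²) = 2.78 rad/s. Then t_p = π/ω_d = 1.13 s.

t_p ≈ 1.13 s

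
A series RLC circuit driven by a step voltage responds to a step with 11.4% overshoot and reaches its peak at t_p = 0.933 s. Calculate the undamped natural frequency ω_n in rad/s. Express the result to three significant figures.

ω_n ≈ 4.09 rad/s

ζ from %OS: ζ = |ln 0.114|/√(π²+ln²0.114) = 0.569.
t_p = π/ω_d ⇒ ω_d = 3.37 rad/s; then ω_n = ω_d/√(1−ζ²) = 4.09 rad/s.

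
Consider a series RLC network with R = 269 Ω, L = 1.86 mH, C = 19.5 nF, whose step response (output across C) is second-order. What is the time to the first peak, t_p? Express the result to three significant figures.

t_p ≈ 0.0000210 s

For a series RLC circuit (capacitor voltage as output), ω_n = 1/√(LC) = 1/√(1.86 mH · 19.5 nF) = 166000 rad/s.
ζ = (R/2)·√(C/L) = (269/2)·√(19.5 nF/1.86 mH) = 0.435.
The damped frequency ω_d = ω_n√(1−ζ²) = 149000 rad/s. t_p = π/ω_d = 0.0000210 s.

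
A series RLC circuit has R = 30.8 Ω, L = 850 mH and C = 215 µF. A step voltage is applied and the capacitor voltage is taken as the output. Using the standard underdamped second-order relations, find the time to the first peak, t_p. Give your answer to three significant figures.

t_p ≈ 0.0438 s

For a series RLC circuit (capacitor voltage as output), ω_n = 1/√(LC) = 1/√(850 mH · 215 µF) = 74.0 rad/s.
ζ = (R/2)·√(C/L) = (30.8/2)·√(215 µF/850 mH) = 0.245.
The damped frequency ω_d = ω_n√(1−ζ²) = 71.7 rad/s. t_p = π/ω_d = 0.0438 s.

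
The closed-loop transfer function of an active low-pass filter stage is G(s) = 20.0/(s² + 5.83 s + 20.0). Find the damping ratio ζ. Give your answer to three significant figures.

ω_n = √20.0 = 4.47 rad/s; ζ = 5.83/(2·4.47) = 0.652.

ζ ≈ 0.652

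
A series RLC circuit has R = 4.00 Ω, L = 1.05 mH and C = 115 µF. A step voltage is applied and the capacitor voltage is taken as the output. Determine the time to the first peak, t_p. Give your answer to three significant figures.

For a series RLC circuit (capacitor voltage as output), ω_n = 1/√(LC) = 1/√(1.05 mH · 115 µF) = 2880 rad/s.
ζ = (R/2)·√(C/L) = (4.00/2)·√(115 µF/1.05 mH) = 0.662.
The damped frequency ω_d = ω_n√(1−ζ²) = 2160 rad/s. t_p = π/ω_d = 0.00146 s.

t_p ≈ 0.00146 s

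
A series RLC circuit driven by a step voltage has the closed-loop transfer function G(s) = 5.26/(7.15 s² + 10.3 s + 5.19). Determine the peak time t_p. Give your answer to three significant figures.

t_p ≈ 6.90 s

Dividing through by 7.15: denominator becomes s² + 1.441 s + 0.7259.
So ω_n = √0.7259 = 0.852 rad/s and ζ = 1.441/(2·0.852) = 0.845.
ω_d = 0.852·√(1 − 0.845²) = 0.455 rad/s. t_p = π/ω_d = 6.90 s.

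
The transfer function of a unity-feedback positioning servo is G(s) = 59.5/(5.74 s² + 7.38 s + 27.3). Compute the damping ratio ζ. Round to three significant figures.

ζ ≈ 0.295

Dividing through by 5.74: denominator becomes s² + 1.286 s + 4.756.
So ω_n = √4.756 = 2.18 rad/s and ζ = 1.286/(2·2.18) = 0.295.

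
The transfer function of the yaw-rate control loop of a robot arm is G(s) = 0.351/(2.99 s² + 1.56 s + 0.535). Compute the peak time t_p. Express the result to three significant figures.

Dividing through by 2.99: denominator becomes s² + 0.5217 s + 0.1789.
So ω_n = √0.1789 = 0.423 rad/s and ζ = 0.5217/(2·0.423) = 0.617.
ω_d = 0.423·√(1 − 0.617²) = 0.333 rad/s. t_p = π/ω_d = 9.43 s.

t_p ≈ 9.43 s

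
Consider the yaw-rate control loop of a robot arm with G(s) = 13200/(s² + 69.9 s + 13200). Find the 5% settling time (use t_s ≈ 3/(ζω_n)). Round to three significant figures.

Matching coefficients with s² + 2ζω_n s + ω_n² gives ω_n² = 13200 ⇒ ω_n = 115 rad/s, and ζ = 69.9/(2ω_n) = 0.304.
t_s ≈ 3/(ζω_n) = 3/(0.304·115) = 0.0858 s.

t_s ≈ 0.0858 s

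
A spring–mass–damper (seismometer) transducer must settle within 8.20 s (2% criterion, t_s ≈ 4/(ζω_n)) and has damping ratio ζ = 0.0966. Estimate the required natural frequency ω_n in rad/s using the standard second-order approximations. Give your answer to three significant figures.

ω_n ≈ 5.05 rad/s

Rearranging t_s ≈ 4/(ζω_n) gives ω_n = 4/(ζ·t_s) = 4/(0.0966 × 8.20) = 5.05 rad/s.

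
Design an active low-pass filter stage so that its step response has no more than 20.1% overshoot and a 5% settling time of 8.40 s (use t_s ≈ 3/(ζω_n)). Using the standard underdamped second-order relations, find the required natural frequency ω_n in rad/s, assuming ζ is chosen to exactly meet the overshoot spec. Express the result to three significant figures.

ω_n ≈ 0.785 rad/s

Inverting the overshoot relation: ζ = |ln 0.201|/√(π² + ln²0.201) = 0.455.
From t_s ≈ 3/(ζω_n): ω_n = 3/(ζ·t_s) = 3/(0.455·8.40) = 0.785 rad/s.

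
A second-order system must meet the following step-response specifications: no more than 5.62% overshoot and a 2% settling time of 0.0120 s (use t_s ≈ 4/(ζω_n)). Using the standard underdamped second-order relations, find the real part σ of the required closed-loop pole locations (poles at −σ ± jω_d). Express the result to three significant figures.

σ ≈ 333

The settling-time spec alone fixes σ = ζω_n = 4/t_s = 4/0.0120 = 333.
(Overshoot then fixes ζ = 0.676 and hence ω_d = σ·√(1−ζ²)/ζ = 364 rad/s.)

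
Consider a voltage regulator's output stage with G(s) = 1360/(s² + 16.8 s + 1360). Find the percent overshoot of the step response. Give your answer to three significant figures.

ω_n = √1360 = 36.9 rad/s; ζ = 16.8/(2·36.9) = 0.228.
Overshoot: exp(−π·0.228/√(1−0.228²)) = 0.480, i.e. 48.0%.

%OS ≈ 48.0%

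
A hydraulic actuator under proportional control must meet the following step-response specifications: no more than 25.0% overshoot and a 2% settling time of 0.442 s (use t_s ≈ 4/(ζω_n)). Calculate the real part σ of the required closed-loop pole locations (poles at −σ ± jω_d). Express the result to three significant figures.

The settling-time spec alone fixes σ = ζω_n = 4/t_s = 4/0.442 = 9.05.
(Overshoot then fixes ζ = 0.404 and hence ω_d = σ·√(1−ζ²)/ζ = 20.5 rad/s.)

σ ≈ 9.05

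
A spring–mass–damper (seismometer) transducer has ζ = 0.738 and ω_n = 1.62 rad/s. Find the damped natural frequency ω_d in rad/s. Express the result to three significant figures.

ω_d ≈ 1.09 rad/s

ω_d = ω_n√(1−ζ²) = 1.62·√0.455 = 1.09 rad/s.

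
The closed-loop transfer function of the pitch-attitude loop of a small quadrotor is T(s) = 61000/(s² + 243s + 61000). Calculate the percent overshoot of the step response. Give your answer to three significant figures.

%OS ≈ 16.9%

ω_n = √61000 = 247 rad/s; ζ = 243/(2·247) = 0.492.
Overshoot: exp(−π·0.492/√(1−0.492²)) = 0.169, i.e. 16.9%.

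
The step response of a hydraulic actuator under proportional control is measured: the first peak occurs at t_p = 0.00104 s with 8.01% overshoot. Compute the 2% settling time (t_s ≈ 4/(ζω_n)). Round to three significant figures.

From the overshoot, ζ = −ln(OS)/√(π²+ln²(OS)) = 0.626.
t_p = π/ω_d ⇒ ω_d = 3020 rad/s; then ω_n = ω_d/√(1−ζ²) = 3880 rad/s.
t_s ≈ 4/(ζω_n) = 4/(0.626·3880) = 0.00165 s.

t_s ≈ 0.00165 s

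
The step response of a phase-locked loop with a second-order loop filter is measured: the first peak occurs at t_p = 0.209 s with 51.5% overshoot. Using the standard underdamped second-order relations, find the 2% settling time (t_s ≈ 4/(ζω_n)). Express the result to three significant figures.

ζ from %OS: ζ = |ln 0.515|/√(π²+ln²0.515) = 0.207.
From t_p = π/ω_d, ω_d = π/0.209 = 15.0 rad/s, so ω_n = ω_d/√(1−ζ²) = 15.4 rad/s.
t_s ≈ 4/(ζω_n) = 4/(0.207·15.4) = 1.26 s.

t_s ≈ 1.26 s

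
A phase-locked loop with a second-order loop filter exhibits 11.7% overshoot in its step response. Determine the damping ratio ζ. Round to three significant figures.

ζ ≈ 0.564

Inverting the overshoot relation: ζ = |ln 0.117|/√(π² + ln²0.117) = 0.564.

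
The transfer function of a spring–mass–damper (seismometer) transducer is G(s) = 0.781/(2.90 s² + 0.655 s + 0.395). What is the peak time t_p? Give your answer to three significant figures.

t_p ≈ 8.94 s

Dividing through by 2.90: denominator becomes s² + 0.2259 s + 0.1362.
So ω_n = √0.1362 = 0.369 rad/s and ζ = 0.2259/(2·0.369) = 0.306.
ω_d = ω_n√(1−ζ²) = 0.351 rad/s. t_p = π/ω_d = 8.94 s.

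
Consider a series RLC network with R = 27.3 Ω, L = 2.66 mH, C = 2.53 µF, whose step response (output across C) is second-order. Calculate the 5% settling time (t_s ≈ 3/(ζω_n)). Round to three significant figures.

For a series RLC circuit (capacitor voltage as output), ω_n = 1/√(LC) = 1/√(2.66 mH · 2.53 µF) = 12200 rad/s.
ζ = (R/2)·√(C/L) = (27.3/2)·√(2.53 µF/2.66 mH) = 0.421.
t_s ≈ 3/(ζω_n) = 0.000585 s.

t_s ≈ 0.000585 s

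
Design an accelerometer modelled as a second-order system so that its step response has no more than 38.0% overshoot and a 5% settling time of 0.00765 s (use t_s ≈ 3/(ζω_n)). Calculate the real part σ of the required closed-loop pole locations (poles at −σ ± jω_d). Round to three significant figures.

σ ≈ 392

The settling-time spec alone fixes σ = ζω_n = 3/t_s = 3/0.00765 = 392.
(Overshoot then fixes ζ = 0.294 and hence ω_d = σ·√(1−ζ²)/ζ = 1270 rad/s.)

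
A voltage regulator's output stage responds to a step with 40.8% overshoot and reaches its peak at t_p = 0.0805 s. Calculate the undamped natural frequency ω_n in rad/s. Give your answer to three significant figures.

From the overshoot, ζ = −ln(OS)/√(π²+ln²(OS)) = 0.274.
t_p = π/ω_d ⇒ ω_d = 39.0 rad/s; then ω_n = ω_d/√(1−ζ²) = 40.6 rad/s.

ω_n ≈ 40.6 rad/s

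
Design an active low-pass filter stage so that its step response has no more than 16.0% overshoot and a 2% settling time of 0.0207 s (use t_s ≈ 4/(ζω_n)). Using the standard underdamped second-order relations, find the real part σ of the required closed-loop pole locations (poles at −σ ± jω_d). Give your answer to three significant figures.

The settling-time spec alone fixes σ = ζω_n = 4/t_s = 4/0.0207 = 193.
(Overshoot then fixes ζ = 0.504 and hence ω_d = σ·√(1−ζ²)/ζ = 331 rad/s.)

σ ≈ 193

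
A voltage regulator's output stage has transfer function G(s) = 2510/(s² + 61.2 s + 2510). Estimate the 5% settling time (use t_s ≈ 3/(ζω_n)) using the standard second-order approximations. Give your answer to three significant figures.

t_s ≈ 0.0980 s

ω_n = √2510 = 50.1 rad/s; ζ = 61.2/(2·50.1) = 0.611.
t_s ≈ 3/(ζω_n) = 3/(0.611·50.1) = 0.0980 s.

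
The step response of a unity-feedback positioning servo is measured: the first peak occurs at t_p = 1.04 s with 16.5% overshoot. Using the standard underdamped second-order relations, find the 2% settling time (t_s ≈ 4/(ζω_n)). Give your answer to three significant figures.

t_s ≈ 2.31 s

From the overshoot, ζ = −ln(OS)/√(π²+ln²(OS)) = 0.498.
From t_p = π/ω_d, ω_d = π/1.04 = 3.02 rad/s, so ω_n = ω_d/√(1−ζ²) = 3.48 rad/s.
t_s ≈ 4/(ζω_n) = 4/(0.498·3.48) = 2.31 s.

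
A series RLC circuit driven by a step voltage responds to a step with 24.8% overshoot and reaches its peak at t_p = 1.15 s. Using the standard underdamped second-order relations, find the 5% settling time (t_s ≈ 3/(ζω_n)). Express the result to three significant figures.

t_s ≈ 2.47 s

The overshoot fixes ζ = −ln(OS)/√(π²+ln²(OS)) = 0.406.
t_p = π/ω_d ⇒ ω_d = 2.73 rad/s; then ω_n = ω_d/√(1−ζ²) = 2.99 rad/s.
t_s ≈ 3/(ζω_n) = 3/(0.406·2.99) = 2.47 s.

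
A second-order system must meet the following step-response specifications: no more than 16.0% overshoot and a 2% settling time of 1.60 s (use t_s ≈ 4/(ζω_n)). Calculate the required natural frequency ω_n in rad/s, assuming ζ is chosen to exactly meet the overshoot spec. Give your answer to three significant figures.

ω_n ≈ 4.96 rad/s

Inverting the overshoot relation: ζ = |ln 0.160|/√(π² + ln²0.160) = 0.504.
From t_s ≈ 4/(ζω_n): ω_n = 4/(ζ·t_s) = 4/(0.504·1.60) = 4.96 rad/s.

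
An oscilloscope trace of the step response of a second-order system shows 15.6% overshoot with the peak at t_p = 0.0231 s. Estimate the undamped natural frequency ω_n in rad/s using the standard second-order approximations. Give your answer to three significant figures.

ω_n ≈ 158 rad/s

ζ from %OS: ζ = |ln 0.156|/√(π²+ln²0.156) = 0.509.
From t_p = π/ω_d, ω_d = π/0.0231 = 136 rad/s, so ω_n = ω_d/√(1−ζ²) = 158 rad/s.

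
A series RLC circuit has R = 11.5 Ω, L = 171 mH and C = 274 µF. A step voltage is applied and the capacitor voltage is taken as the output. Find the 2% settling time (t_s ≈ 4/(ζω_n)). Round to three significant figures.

For a series RLC circuit (capacitor voltage as output), ω_n = 1/√(LC) = 1/√(171 mH · 274 µF) = 146 rad/s.
ζ = (R/2)·√(C/L) = (11.5/2)·√(274 µF/171 mH) = 0.230.
t_s ≈ 4/(ζω_n) = 0.119 s.

t_s ≈ 0.119 s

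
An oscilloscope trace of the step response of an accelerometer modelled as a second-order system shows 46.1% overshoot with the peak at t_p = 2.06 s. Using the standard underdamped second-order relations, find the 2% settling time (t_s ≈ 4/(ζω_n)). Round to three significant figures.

t_s ≈ 10.6 s

The overshoot fixes ζ = −ln(OS)/√(π²+ln²(OS)) = 0.239.
t_p = π/ω_d ⇒ ω_d = 1.53 rad/s; then ω_n = ω_d/√(1−ζ²) = 1.57 rad/s.
t_s ≈ 4/(ζω_n) = 4/(0.239·1.57) = 10.6 s.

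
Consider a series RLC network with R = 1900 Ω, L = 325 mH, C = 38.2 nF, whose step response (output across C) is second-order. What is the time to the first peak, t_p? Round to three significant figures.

For a series RLC circuit (capacitor voltage as output), ω_n = 1/√(LC) = 1/√(325 mH · 38.2 nF) = 8970 rad/s.
ζ = (R/2)·√(C/L) = (1900/2)·√(38.2 nF/325 mH) = 0.326.
The damped frequency ω_d = ω_n√(1−ζ²) = 8490 rad/s. t_p = π/ω_d = 0.000370 s.

t_p ≈ 0.000370 s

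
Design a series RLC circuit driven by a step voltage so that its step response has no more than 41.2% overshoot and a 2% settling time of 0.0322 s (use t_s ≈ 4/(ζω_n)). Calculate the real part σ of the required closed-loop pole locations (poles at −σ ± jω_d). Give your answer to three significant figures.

σ ≈ 124

The settling-time spec alone fixes σ = ζω_n = 4/t_s = 4/0.0322 = 124.
(Overshoot then fixes ζ = 0.272 and hence ω_d = σ·√(1−ζ²)/ζ = 440 rad/s.)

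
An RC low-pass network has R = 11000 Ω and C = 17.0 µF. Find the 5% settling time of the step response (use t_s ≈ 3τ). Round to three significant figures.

t_s ≈ 0.561 s

τ = RC = 11000 × 17.0 µF = 0.187 s.
t_s ≈ 3τ = 0.561 s.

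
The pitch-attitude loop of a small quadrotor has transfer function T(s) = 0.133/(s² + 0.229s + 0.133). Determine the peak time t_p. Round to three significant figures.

t_p ≈ 9.07 s

Comparing the denominator to s² + 2ζω_n s + ω_n²: ω_n = √0.133 = 0.365 rad/s, and 2ζω_n = 0.229 so ζ = 0.229/(2·0.365) = 0.314.
ω_d = 0.365·√(1 − 0.314²) = 0.346 rad/s. Then t_p = π/ω_d = 9.07 s.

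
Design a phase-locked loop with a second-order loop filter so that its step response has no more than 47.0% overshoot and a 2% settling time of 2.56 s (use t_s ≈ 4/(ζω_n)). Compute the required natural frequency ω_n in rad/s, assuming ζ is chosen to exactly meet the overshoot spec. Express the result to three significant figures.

ζ = −ln(OS)/√(π² + (ln OS)²). With OS = 0.470, ln OS = −0.7550 and ζ = 0.7550/3.231 = 0.234.
Then ω_n = 4/(ζ t_s) = 4/(0.234 × 2.56) = 6.69 rad/s.

ω_n ≈ 6.69 rad/s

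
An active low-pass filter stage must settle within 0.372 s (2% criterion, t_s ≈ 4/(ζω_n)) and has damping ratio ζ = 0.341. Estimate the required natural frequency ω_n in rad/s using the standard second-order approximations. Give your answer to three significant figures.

ω_n ≈ 31.5 rad/s

Rearranging t_s ≈ 4/(ζω_n) gives ω_n = 4/(ζ·t_s) = 4/(0.341 × 0.372) = 31.5 rad/s.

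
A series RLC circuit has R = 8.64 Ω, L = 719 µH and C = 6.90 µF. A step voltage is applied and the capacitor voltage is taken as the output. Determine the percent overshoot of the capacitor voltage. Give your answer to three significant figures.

%OS ≈ 23.1%

For a series RLC circuit (capacitor voltage as output), ω_n = 1/√(LC) = 1/√(719 µH · 6.90 µF) = 14200 rad/s.
ζ = (R/2)·√(C/L) = (8.64/2)·√(6.90 µF/719 µH) = 0.423.
%OS = 100 e^{−πζ/√(1−ζ²)} with ζ = 0.423 gives 23.1%.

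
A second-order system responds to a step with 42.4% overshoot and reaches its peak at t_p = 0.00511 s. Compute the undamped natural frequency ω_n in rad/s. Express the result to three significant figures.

ω_n ≈ 637 rad/s

ζ from %OS: ζ = |ln 0.424|/√(π²+ln²0.424) = 0.263.
From t_p = π/ω_d, ω_d = π/0.00511 = 615 rad/s, so ω_n = ω_d/√(1−ζ²) = 637 rad/s.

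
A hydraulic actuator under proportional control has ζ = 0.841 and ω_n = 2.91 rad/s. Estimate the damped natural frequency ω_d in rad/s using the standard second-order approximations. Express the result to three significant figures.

ω_d = ω_n√(1−ζ²) = 2.91·√0.293 = 1.57 rad/s.

ω_d ≈ 1.57 rad/s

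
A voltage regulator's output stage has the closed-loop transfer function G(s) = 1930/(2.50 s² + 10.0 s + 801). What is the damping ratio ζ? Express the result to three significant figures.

ζ ≈ 0.112

Dividing through by 2.50: denominator becomes s² + 4.000 s + 320.4.
So ω_n = √320.4 = 17.9 rad/s and ζ = 4.000/(2·17.9) = 0.112.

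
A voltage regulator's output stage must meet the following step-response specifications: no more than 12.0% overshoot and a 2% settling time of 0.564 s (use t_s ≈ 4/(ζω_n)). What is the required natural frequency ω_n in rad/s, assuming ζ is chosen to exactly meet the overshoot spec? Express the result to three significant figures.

ω_n ≈ 12.7 rad/s

ζ = −ln(OS)/√(π² + (ln OS)²). With OS = 0.120, ln OS = −2.120 and ζ = 2.120/3.790 = 0.559.
From t_s ≈ 4/(ζω_n): ω_n = 4/(ζ·t_s) = 4/(0.559·0.564) = 12.7 rad/s.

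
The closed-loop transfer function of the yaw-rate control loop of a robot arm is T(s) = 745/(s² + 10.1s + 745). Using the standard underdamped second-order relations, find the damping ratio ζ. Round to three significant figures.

ζ ≈ 0.185

Comparing the denominator to s² + 2ζω_n s + ω_n²: ω_n = √745 = 27.3 rad/s, and 2ζω_n = 10.1 so ζ = 10.1/(2·27.3) = 0.185.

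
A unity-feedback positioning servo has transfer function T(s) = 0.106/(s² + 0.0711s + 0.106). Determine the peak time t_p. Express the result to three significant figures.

Matching coefficients with s² + 2ζω_n s + ω_n² gives ω_n² = 0.106 ⇒ ω_n = 0.326 rad/s, and ζ = 0.0711/(2ω_n) = 0.109.
The damped frequency ω_d = ω_n√(1−ζ²) = 0.324 rad/s. Then t_p = π/ω_d = 9.71 s.

t_p ≈ 9.71 s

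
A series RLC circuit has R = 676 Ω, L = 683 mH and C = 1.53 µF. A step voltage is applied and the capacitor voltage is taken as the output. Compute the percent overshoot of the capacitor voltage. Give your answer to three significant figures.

For a series RLC circuit (capacitor voltage as output), ω_n = 1/√(LC) = 1/√(683 mH · 1.53 µF) = 978 rad/s.
ζ = (R/2)·√(C/L) = (676/2)·√(1.53 µF/683 mH) = 0.506.
Overshoot: exp(−π·0.506/√(1−0.506²)) = 0.158, i.e. 15.8%.

%OS ≈ 15.8%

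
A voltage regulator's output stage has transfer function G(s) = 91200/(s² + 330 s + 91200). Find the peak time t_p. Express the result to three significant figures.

Matching coefficients with s² + 2ζω_n s + ω_n² gives ω_n² = 91200 ⇒ ω_n = 302 rad/s, and ζ = 330/(2ω_n) = 0.546.
ω_d = ω_n√(1−ζ²) = 253 rad/s. Then t_p = π/ω_d = 0.0124 s.

t_p ≈ 0.0124 s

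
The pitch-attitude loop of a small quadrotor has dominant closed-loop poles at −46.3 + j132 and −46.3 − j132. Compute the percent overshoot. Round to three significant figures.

%OS ≈ 33.2%

With σ = 46.3, ω_d = 132: ω_n = √(σ²+ω_d²) = 140 rad/s, ζ = σ/ω_n = 0.331.
%OS = 100 e^{−πζ/√(1−ζ²)} with ζ = 0.331 gives 33.2%.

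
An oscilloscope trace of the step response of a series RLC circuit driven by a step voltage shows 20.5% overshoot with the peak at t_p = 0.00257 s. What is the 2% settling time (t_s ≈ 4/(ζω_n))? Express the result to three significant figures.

t_s ≈ 0.00649 s

From the overshoot, ζ = −ln(OS)/√(π²+ln²(OS)) = 0.450.
t_p = π/ω_d ⇒ ω_d = 1220 rad/s; then ω_n = ω_d/√(1−ζ²) = 1370 rad/s.
t_s ≈ 4/(ζω_n) = 4/(0.450·1370) = 0.00649 s.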